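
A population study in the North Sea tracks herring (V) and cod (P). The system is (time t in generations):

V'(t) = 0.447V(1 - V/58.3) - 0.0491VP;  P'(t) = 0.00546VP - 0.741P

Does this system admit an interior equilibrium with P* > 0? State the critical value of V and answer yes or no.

The predator equation gives dP/dt > 0 only when V > 0.741/0.00546 = 136.
Without the predator, V → K = 58.3. Since 58.3 < 136, the predator cannot invade.

Threshold V = 136; K < 136, so no, the predator goes extinct.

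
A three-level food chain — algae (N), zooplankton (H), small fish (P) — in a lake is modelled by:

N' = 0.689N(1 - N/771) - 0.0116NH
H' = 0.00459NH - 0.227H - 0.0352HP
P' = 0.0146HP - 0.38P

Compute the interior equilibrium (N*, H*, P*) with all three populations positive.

From dP/dt = 0: 0.0146H* = 0.38, so H* = 26.
From dN/dt = 0: 0.689(1 - N*/771) = 0.0116·26, giving N* = 771·(1 - 0.438) = 433.
From dH/dt = 0: 0.00459·433 - 0.227 = 0.0352P*, so P* = 1.76/0.0352 = 50.

N* ≈ 433, H* ≈ 26, P* ≈ 50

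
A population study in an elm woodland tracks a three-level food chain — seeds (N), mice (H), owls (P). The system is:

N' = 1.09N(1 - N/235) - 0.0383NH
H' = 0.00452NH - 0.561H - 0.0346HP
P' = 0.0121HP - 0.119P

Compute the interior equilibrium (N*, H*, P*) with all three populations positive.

N* ≈ 154, H* ≈ 9.83, P* ≈ 3.88

From dP/dt = 0: 0.0121H* = 0.119, so H* = 9.83.
From dN/dt = 0: 1.09(1 - N*/235) = 0.0383·9.83, giving N* = 235·(1 - 0.346) = 154.
From dH/dt = 0: 0.00452·154 - 0.561 = 0.0346P*, so P* = 0.134/0.0346 = 3.88.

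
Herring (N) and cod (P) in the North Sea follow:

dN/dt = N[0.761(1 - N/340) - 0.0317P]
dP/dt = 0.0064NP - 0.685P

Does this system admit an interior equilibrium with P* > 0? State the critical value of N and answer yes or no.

The predator equation gives dP/dt > 0 only when N > 0.685/0.0064 = 107.
Without the predator, N → K = 340. Since 340 > 107, the predator can invade and persist.

Threshold N = 107; K > 107, so yes, the predator persists.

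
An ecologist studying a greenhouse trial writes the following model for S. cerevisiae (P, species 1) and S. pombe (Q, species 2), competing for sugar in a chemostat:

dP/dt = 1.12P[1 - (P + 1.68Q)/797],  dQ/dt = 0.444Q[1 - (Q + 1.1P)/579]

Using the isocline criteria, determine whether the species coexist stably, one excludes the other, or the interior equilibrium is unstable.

unstable coexistence (outcome depends on initial conditions)

Compare the nullcline intercepts: K1/α12 = 797/1.68 = 474 < K2 = 579; K2/α21 = 579/1.1 = 526 < K1 = 797.
Since both are reversed, neither can invade when rare; the interior point is a saddle.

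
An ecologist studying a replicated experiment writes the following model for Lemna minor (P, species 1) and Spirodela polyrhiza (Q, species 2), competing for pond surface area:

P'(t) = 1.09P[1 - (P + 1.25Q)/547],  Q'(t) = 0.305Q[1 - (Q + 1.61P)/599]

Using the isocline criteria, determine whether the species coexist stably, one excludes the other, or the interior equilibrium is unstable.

Compare the nullcline intercepts: K1/α12 = 547/1.25 = 438 < K2 = 599; K2/α21 = 599/1.61 = 372 < K1 = 547.
Since both are reversed, neither can invade when rare; the interior point is a saddle.

unstable coexistence (outcome depends on initial conditions)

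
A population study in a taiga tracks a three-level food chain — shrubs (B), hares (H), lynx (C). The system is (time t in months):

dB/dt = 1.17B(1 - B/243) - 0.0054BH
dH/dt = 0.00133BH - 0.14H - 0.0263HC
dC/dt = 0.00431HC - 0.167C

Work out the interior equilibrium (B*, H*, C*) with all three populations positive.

From dC/dt = 0: 0.00431H* = 0.167, so H* = 38.7.
From dB/dt = 0: 1.17(1 - B*/243) = 0.0054·38.7, giving B* = 243·(1 - 0.179) = 200.
From dH/dt = 0: 0.00133·200 - 0.14 = 0.0263C*, so C* = 0.125/0.0263 = 4.77.

B* ≈ 200, H* ≈ 38.7, C* ≈ 4.77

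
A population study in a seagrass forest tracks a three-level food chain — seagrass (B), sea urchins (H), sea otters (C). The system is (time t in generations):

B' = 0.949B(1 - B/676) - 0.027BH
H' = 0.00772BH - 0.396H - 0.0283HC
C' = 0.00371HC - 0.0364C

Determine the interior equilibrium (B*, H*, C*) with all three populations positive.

From dC/dt = 0: 0.00371H* = 0.0364, so H* = 9.81.
From dB/dt = 0: 0.949(1 - B*/676) = 0.027·9.81, giving B* = 676·(1 - 0.279) = 487.
From dH/dt = 0: 0.00772·487 - 0.396 = 0.0283C*, so C* = 3.37/0.0283 = 119.

B* ≈ 487, H* ≈ 9.81, C* ≈ 119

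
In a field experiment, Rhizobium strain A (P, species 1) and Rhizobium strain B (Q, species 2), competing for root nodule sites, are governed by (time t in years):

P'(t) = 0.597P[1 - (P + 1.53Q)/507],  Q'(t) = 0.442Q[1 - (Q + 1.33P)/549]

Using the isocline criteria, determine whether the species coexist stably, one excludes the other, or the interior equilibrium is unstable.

Compare the nullcline intercepts: K1/α12 = 507/1.53 = 331 < K2 = 549; K2/α21 = 549/1.33 = 413 < K1 = 507.
Since both are reversed, neither can invade when rare; the interior point is a saddle.

unstable coexistence (outcome depends on initial conditions)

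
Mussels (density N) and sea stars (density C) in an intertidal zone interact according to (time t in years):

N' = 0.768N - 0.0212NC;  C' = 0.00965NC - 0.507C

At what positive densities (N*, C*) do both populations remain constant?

N* ≈ 52.5, C* ≈ 36.2

Set dC/dt = 0 with C > 0: 0.00965N - 0.507 = 0, so N* = 0.507/0.00965 = 52.5.
Set dN/dt = 0 with N > 0: 0.768 - 0.0212C = 0, so C* = 0.768/0.0212 = 36.2.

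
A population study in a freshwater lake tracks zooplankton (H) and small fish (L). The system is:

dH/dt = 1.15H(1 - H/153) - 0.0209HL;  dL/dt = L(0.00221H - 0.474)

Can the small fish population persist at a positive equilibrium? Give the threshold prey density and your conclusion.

Threshold H = 214; K < 214, so no, the predator goes extinct.

The predator equation gives dL/dt > 0 only when H > 0.474/0.00221 = 214.
Without the predator, H → K = 153. Since 153 < 214, the predator cannot invade.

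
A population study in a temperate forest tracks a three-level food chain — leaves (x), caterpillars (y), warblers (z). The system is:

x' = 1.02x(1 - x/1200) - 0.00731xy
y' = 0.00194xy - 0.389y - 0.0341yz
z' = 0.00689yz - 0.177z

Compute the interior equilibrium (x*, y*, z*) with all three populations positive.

From dz/dt = 0: 0.00689y* = 0.177, so y* = 25.7.
From dx/dt = 0: 1.02(1 - x*/1200) = 0.00731·25.7, giving x* = 1200·(1 - 0.184) = 979.
From dy/dt = 0: 0.00194·979 - 0.389 = 0.0341z*, so z* = 1.51/0.0341 = 44.3.

x* ≈ 979, y* ≈ 25.7, z* ≈ 44.3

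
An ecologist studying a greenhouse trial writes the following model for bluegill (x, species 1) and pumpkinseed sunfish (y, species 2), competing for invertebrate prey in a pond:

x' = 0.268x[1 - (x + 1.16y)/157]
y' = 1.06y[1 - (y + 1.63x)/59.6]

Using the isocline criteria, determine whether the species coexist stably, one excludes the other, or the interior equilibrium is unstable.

species 1 excludes species 2

Compare the nullcline intercepts: K1/α12 = 157/1.16 = 135 > K2 = 59.6; K2/α21 = 59.6/1.63 = 36.6 < K1 = 157.
Since the inequalities point opposite ways, species 1 can invade but species 2 cannot.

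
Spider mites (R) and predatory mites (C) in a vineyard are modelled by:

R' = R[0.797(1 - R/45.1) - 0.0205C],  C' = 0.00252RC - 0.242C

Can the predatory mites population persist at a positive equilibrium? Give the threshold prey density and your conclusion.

Threshold R = 96; K < 96, so no, the predator goes extinct.

The predator equation gives dC/dt > 0 only when R > 0.242/0.00252 = 96.
Without the predator, R → K = 45.1. Since 45.1 < 96, the predator cannot invade.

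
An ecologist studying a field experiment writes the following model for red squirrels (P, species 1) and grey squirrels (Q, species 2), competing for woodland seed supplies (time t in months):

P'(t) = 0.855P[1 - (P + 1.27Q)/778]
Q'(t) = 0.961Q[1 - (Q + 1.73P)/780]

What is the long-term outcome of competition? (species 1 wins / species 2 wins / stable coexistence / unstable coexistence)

Compare the nullcline intercepts: K1/α12 = 778/1.27 = 613 < K2 = 780; K2/α21 = 780/1.73 = 451 < K1 = 778.
Since both are reversed, neither can invade when rare; the interior point is a saddle.

unstable coexistence (outcome depends on initial conditions)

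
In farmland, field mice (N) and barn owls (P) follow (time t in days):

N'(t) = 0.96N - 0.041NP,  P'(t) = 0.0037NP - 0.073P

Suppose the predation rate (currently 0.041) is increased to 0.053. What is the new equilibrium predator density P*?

At the interior fixed point, setting dN/dt = 0 with N > 0 fixes P* = (prey growth rate)/(NP coefficient) — independent of the other coefficients.
With the change, P* = 0.96/0.053 = 18.1; it falls from 23.4.

P* ≈ 18.1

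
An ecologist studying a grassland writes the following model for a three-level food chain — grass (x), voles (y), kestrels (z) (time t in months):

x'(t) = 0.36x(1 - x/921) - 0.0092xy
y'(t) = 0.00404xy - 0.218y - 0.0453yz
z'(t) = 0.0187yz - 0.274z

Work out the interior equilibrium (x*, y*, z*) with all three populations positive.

x* ≈ 576, y* ≈ 14.7, z* ≈ 46.6

From dz/dt = 0: 0.0187y* = 0.274, so y* = 14.7.
From dx/dt = 0: 0.36(1 - x*/921) = 0.0092·14.7, giving x* = 921·(1 - 0.374) = 576.
From dy/dt = 0: 0.00404·576 - 0.218 = 0.0453z*, so z* = 2.11/0.0453 = 46.6.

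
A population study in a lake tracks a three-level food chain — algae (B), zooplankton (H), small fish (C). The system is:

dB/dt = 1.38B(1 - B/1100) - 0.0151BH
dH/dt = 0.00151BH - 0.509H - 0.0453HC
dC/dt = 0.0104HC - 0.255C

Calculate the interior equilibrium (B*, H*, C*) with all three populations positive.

From dC/dt = 0: 0.0104H* = 0.255, so H* = 24.5.
From dB/dt = 0: 1.38(1 - B*/1100) = 0.0151·24.5, giving B* = 1100·(1 - 0.268) = 805.
From dH/dt = 0: 0.00151·805 - 0.509 = 0.0453C*, so C* = 0.706/0.0453 = 15.6.

B* ≈ 805, H* ≈ 24.5, C* ≈ 15.6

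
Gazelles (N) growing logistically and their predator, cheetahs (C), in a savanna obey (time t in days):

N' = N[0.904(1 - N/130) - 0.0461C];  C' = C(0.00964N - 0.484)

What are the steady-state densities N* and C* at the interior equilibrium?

N* ≈ 50.2, C* ≈ 12

From dC/dt = 0 with C > 0: 0.00964N* = 0.484, so N* = 50.2.
Substitute into dN/dt = 0: 0.904(1 - 50.2/130) = 0.0461C*.
The bracket is 0.614, giving C* = 0.555/0.0461 = 12.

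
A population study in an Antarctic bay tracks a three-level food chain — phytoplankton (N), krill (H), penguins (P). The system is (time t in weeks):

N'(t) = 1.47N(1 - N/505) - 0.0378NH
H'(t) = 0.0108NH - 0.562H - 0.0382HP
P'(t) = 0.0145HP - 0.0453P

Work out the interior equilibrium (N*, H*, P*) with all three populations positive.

N* ≈ 464, H* ≈ 3.12, P* ≈ 117

From dP/dt = 0: 0.0145H* = 0.0453, so H* = 3.12.
From dN/dt = 0: 1.47(1 - N*/505) = 0.0378·3.12, giving N* = 505·(1 - 0.0803) = 464.
From dH/dt = 0: 0.0108·464 - 0.562 = 0.0382P*, so P* = 4.45/0.0382 = 117.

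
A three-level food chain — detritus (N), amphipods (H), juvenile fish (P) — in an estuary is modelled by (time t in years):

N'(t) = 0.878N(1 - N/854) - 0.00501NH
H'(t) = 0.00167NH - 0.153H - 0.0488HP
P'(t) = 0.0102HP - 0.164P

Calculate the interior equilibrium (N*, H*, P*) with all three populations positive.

From dP/dt = 0: 0.0102H* = 0.164, so H* = 16.1.
From dN/dt = 0: 0.878(1 - N*/854) = 0.00501·16.1, giving N* = 854·(1 - 0.0917) = 776.
From dH/dt = 0: 0.00167·776 - 0.153 = 0.0488P*, so P* = 1.14/0.0488 = 23.4.

N* ≈ 776, H* ≈ 16.1, P* ≈ 23.4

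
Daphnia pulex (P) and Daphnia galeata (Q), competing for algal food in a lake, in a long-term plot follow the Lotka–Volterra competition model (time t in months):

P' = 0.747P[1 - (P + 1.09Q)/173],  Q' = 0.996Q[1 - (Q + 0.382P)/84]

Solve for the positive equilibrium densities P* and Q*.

P* ≈ 140, Q* ≈ 30.7

Setting both brackets to zero gives the nullclines P + 1.09Q = 173 and 0.382P + Q = 84.
Substituting Q = 84 - 0.382P into the first: P(1 - 1.09·0.382) = 173 - 1.09·84.
So P* = 81.4/0.584 = 140, and then Q* = 84 - 0.382·140 = 30.7.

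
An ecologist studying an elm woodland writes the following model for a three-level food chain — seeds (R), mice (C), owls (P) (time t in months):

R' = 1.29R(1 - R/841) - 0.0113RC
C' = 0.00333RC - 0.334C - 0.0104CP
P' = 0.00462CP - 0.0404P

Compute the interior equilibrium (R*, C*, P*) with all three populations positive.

From dP/dt = 0: 0.00462C* = 0.0404, so C* = 8.74.
From dR/dt = 0: 1.29(1 - R*/841) = 0.0113·8.74, giving R* = 841·(1 - 0.0766) = 777.
From dC/dt = 0: 0.00333·777 - 0.334 = 0.0104P*, so P* = 2.25/0.0104 = 217.

R* ≈ 777, C* ≈ 8.74, P* ≈ 217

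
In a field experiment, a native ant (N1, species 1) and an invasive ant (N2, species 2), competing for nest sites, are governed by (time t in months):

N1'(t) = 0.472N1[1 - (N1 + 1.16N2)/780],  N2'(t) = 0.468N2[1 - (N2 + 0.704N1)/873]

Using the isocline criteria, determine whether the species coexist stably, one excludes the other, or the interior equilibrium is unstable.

species 2 excludes species 1

Compare the nullcline intercepts: K1/α12 = 780/1.16 = 672 < K2 = 873; K2/α21 = 873/0.704 = 1240 > K1 = 780.
Since the inequalities point opposite ways, species 2 can invade but species 1 cannot.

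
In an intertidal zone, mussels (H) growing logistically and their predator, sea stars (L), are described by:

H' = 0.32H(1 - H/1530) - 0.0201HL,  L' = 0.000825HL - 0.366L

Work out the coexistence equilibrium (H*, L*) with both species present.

H* ≈ 444, L* ≈ 11.3

From dL/dt = 0 with L > 0: 0.000825H* = 0.366, so H* = 444.
Substitute into dH/dt = 0: 0.32(1 - 444/1530) = 0.0201L*.
The bracket is 0.71, giving L* = 0.227/0.0201 = 11.3.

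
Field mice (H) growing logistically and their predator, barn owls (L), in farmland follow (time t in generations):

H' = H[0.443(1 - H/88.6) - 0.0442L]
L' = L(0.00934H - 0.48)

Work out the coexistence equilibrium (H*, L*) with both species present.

From dL/dt = 0 with L > 0: 0.00934H* = 0.48, so H* = 51.4.
Substitute into dH/dt = 0: 0.443(1 - 51.4/88.6) = 0.0442L*.
The bracket is 0.42, giving L* = 0.186/0.0442 = 4.21.

H* ≈ 51.4, L* ≈ 4.21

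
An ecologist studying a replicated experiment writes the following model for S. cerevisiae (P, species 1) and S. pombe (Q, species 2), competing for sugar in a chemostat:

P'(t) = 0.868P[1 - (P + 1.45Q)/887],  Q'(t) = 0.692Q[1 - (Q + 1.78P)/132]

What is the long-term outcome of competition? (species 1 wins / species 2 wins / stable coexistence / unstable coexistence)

Compare the nullcline intercepts: K1/α12 = 887/1.45 = 612 > K2 = 132; K2/α21 = 132/1.78 = 74.2 < K1 = 887.
Since the inequalities point opposite ways, species 1 can invade but species 2 cannot.

species 1 excludes species 2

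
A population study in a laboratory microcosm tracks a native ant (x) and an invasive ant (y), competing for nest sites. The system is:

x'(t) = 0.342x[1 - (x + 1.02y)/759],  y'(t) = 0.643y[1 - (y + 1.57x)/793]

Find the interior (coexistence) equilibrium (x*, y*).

Setting both brackets to zero gives the nullclines x + 1.02y = 759 and 1.57x + y = 793.
Substituting y = 793 - 1.57x into the first: x(1 - 1.02·1.57) = 759 - 1.02·793.
So x* = -49.9/-0.601 = 82.9, and then y* = 793 - 1.57·82.9 = 663.

x* ≈ 82.9, y* ≈ 663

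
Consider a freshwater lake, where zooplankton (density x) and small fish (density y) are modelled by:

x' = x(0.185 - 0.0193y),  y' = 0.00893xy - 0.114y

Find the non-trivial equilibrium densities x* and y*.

Set dy/dt = 0 with y > 0: 0.00893x - 0.114 = 0, so x* = 0.114/0.00893 = 12.8.
Set dx/dt = 0 with x > 0: 0.185 - 0.0193y = 0, so y* = 0.185/0.0193 = 9.59.

x* ≈ 12.8, y* ≈ 9.59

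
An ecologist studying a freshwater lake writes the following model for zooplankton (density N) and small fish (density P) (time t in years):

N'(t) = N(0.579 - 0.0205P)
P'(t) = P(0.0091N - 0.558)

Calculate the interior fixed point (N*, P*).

Set dP/dt = 0 with P > 0: 0.0091N - 0.558 = 0, so N* = 0.558/0.0091 = 61.3.
Set dN/dt = 0 with N > 0: 0.579 - 0.0205P = 0, so P* = 0.579/0.0205 = 28.2.

N* ≈ 61.3, P* ≈ 28.2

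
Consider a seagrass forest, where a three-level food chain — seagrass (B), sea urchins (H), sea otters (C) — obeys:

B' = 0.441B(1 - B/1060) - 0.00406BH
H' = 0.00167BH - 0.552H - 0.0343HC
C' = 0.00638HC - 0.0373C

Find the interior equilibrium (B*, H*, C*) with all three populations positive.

B* ≈ 1000, H* ≈ 5.85, C* ≈ 32.7

From dC/dt = 0: 0.00638H* = 0.0373, so H* = 5.85.
From dB/dt = 0: 0.441(1 - B*/1060) = 0.00406·5.85, giving B* = 1060·(1 - 0.0538) = 1000.
From dH/dt = 0: 0.00167·1000 - 0.552 = 0.0343C*, so C* = 1.12/0.0343 = 32.7.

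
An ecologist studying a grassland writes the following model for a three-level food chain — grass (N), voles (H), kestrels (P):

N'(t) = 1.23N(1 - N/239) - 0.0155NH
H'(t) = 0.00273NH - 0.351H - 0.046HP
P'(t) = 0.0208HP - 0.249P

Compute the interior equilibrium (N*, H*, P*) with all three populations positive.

N* ≈ 203, H* ≈ 12, P* ≈ 4.41

From dP/dt = 0: 0.0208H* = 0.249, so H* = 12.
From dN/dt = 0: 1.23(1 - N*/239) = 0.0155·12, giving N* = 239·(1 - 0.151) = 203.
From dH/dt = 0: 0.00273·203 - 0.351 = 0.046P*, so P* = 0.203/0.046 = 4.41.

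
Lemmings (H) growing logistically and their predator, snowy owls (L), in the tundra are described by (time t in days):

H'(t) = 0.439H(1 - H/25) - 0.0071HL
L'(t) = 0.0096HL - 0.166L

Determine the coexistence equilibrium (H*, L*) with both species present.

H* ≈ 17.3, L* ≈ 19.1

From dL/dt = 0 with L > 0: 0.0096H* = 0.166, so H* = 17.3.
Substitute into dH/dt = 0: 0.439(1 - 17.3/25) = 0.0071L*.
The bracket is 0.308, giving L* = 0.135/0.0071 = 19.1.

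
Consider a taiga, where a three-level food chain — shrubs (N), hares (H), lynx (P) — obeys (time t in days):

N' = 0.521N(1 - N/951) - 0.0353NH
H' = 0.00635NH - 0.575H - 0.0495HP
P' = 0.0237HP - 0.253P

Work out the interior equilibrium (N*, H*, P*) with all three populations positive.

From dP/dt = 0: 0.0237H* = 0.253, so H* = 10.7.
From dN/dt = 0: 0.521(1 - N*/951) = 0.0353·10.7, giving N* = 951·(1 - 0.723) = 263.
From dH/dt = 0: 0.00635·263 - 0.575 = 0.0495P*, so P* = 1.1/0.0495 = 22.1.

N* ≈ 263, H* ≈ 10.7, P* ≈ 22.1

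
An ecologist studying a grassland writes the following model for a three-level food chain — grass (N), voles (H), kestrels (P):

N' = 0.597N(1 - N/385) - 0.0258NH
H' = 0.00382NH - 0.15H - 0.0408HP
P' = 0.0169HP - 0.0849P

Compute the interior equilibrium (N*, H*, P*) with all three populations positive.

N* ≈ 301, H* ≈ 5.02, P* ≈ 24.5

From dP/dt = 0: 0.0169H* = 0.0849, so H* = 5.02.
From dN/dt = 0: 0.597(1 - N*/385) = 0.0258·5.02, giving N* = 385·(1 - 0.217) = 301.
From dH/dt = 0: 0.00382·301 - 0.15 = 0.0408P*, so P* = 1/0.0408 = 24.5.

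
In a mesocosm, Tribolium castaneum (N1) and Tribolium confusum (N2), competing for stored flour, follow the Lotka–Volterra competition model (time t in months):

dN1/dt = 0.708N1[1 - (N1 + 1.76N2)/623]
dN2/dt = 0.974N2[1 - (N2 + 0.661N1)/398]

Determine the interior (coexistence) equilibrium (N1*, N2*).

Setting both brackets to zero gives the nullclines N1 + 1.76N2 = 623 and 0.661N1 + N2 = 398.
Substituting N2 = 398 - 0.661N1 into the first: N1(1 - 1.76·0.661) = 623 - 1.76·398.
So N1* = -77.5/-0.163 = 474, and then N2* = 398 - 0.661·474 = 84.5.

N1* ≈ 474, N2* ≈ 84.5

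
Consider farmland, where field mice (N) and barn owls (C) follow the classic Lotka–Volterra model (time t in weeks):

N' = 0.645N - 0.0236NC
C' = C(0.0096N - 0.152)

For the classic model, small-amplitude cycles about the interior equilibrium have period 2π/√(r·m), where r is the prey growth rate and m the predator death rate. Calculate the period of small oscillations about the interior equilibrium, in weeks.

T ≈ 20.1 weeks

Here r = 0.645 and m = 0.152, so r·m = 0.098.
ω = √0.098 = 0.313 per week, hence T = 2π/ω ≈ 20.1 weeks.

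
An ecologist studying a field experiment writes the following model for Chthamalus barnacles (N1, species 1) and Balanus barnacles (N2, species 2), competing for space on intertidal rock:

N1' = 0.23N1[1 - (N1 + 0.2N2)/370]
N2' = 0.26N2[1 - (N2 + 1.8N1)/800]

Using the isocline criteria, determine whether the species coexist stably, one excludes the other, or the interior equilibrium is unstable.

Compare the nullcline intercepts: K1/α12 = 370/0.2 = 1850 > K2 = 800; K2/α21 = 800/1.8 = 444 > K1 = 370.
Since both inequalities hold, each species can invade when rare, so the interior equilibrium is stable.

stable coexistence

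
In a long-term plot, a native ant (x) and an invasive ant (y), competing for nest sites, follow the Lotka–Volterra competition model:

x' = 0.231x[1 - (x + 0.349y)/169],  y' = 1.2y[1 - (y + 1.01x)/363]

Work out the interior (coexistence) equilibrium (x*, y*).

x* ≈ 65.3, y* ≈ 297

Setting both brackets to zero gives the nullclines x + 0.349y = 169 and 1.01x + y = 363.
Substituting y = 363 - 1.01x into the first: x(1 - 0.349·1.01) = 169 - 0.349·363.
So x* = 42.3/0.648 = 65.3, and then y* = 363 - 1.01·65.3 = 297.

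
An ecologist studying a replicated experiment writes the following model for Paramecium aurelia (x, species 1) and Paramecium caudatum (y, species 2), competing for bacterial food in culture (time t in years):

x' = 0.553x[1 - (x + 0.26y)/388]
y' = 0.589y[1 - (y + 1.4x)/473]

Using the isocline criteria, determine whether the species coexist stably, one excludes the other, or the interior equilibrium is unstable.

species 1 excludes species 2

Compare the nullcline intercepts: K1/α12 = 388/0.26 = 1490 > K2 = 473; K2/α21 = 473/1.4 = 338 < K1 = 388.
Since the inequalities point opposite ways, species 1 can invade but species 2 cannot.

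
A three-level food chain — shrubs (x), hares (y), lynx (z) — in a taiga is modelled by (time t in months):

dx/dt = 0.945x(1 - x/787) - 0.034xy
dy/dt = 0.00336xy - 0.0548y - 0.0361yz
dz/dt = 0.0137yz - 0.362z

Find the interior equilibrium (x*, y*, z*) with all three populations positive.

x* ≈ 38.8, y* ≈ 26.4, z* ≈ 2.09

From dz/dt = 0: 0.0137y* = 0.362, so y* = 26.4.
From dx/dt = 0: 0.945(1 - x*/787) = 0.034·26.4, giving x* = 787·(1 - 0.951) = 38.8.
From dy/dt = 0: 0.00336·38.8 - 0.0548 = 0.0361z*, so z* = 0.0756/0.0361 = 2.09.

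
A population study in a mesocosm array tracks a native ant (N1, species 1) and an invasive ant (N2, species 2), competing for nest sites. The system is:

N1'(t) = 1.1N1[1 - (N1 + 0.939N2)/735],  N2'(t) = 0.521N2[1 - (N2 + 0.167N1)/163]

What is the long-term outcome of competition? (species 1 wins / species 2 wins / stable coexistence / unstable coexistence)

Compare the nullcline intercepts: K1/α12 = 735/0.939 = 783 > K2 = 163; K2/α21 = 163/0.167 = 976 > K1 = 735.
Since both inequalities hold, each species can invade when rare, so the interior equilibrium is stable.

stable coexistence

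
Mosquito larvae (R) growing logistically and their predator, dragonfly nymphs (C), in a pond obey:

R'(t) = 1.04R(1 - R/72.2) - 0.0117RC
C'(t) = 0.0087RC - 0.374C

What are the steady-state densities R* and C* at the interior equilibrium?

R* ≈ 43, C* ≈ 36

From dC/dt = 0 with C > 0: 0.0087R* = 0.374, so R* = 43.
Substitute into dR/dt = 0: 1.04(1 - 43/72.2) = 0.0117C*.
The bracket is 0.405, giving C* = 0.421/0.0117 = 36.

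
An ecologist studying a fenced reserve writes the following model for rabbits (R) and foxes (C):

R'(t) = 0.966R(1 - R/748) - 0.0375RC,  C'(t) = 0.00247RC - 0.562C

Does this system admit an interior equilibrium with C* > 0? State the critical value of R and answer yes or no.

The predator equation gives dC/dt > 0 only when R > 0.562/0.00247 = 228.
Without the predator, R → K = 748. Since 748 > 228, the predator can invade and persist.

Threshold R = 228; K > 228, so yes, the predator persists.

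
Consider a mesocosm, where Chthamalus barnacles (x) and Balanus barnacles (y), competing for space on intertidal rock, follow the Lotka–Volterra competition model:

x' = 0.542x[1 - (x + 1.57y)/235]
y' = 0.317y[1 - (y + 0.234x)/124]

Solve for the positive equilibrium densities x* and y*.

x* ≈ 63.7, y* ≈ 109

Setting both brackets to zero gives the nullclines x + 1.57y = 235 and 0.234x + y = 124.
Substituting y = 124 - 0.234x into the first: x(1 - 1.57·0.234) = 235 - 1.57·124.
So x* = 40.3/0.633 = 63.7, and then y* = 124 - 0.234·63.7 = 109.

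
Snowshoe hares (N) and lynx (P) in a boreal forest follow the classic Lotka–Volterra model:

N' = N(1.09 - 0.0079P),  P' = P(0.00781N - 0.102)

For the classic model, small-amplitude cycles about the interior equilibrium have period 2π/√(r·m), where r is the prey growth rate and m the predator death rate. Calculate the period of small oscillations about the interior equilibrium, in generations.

T ≈ 18.8 generations

Here r = 1.09 and m = 0.102, so r·m = 0.111.
ω = √0.111 = 0.333 per generation, hence T = 2π/ω ≈ 18.8 generations.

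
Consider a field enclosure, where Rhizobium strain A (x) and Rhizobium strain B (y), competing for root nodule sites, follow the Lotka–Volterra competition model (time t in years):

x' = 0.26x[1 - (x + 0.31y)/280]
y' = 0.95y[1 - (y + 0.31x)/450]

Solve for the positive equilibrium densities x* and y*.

x* ≈ 155, y* ≈ 402

Setting both brackets to zero gives the nullclines x + 0.31y = 280 and 0.31x + y = 450.
Substituting y = 450 - 0.31x into the first: x(1 - 0.31·0.31) = 280 - 0.31·450.
So x* = 140/0.904 = 155, and then y* = 450 - 0.31·155 = 402.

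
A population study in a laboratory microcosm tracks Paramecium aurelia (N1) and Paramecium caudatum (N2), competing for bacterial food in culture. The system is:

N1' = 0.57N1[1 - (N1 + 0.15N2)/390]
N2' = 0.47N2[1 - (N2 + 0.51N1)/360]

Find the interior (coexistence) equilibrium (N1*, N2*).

Setting both brackets to zero gives the nullclines N1 + 0.15N2 = 390 and 0.51N1 + N2 = 360.
Substituting N2 = 360 - 0.51N1 into the first: N1(1 - 0.15·0.51) = 390 - 0.15·360.
So N1* = 336/0.923 = 364, and then N2* = 360 - 0.51·364 = 174.

N1* ≈ 364, N2* ≈ 174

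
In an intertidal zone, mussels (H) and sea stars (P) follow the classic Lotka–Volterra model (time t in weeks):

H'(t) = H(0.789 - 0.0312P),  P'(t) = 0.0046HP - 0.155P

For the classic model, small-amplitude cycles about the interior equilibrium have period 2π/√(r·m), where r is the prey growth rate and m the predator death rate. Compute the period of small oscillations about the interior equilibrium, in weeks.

T ≈ 18 weeks

Here r = 0.789 and m = 0.155, so r·m = 0.122.
ω = √0.122 = 0.35 per week, hence T = 2π/ω ≈ 18 weeks.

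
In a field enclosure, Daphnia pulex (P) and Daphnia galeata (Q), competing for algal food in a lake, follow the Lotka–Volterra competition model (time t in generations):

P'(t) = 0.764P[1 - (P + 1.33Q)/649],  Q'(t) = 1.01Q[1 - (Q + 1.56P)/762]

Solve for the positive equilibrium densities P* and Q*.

Setting both brackets to zero gives the nullclines P + 1.33Q = 649 and 1.56P + Q = 762.
Substituting Q = 762 - 1.56P into the first: P(1 - 1.33·1.56) = 649 - 1.33·762.
So P* = -364/-1.07 = 339, and then Q* = 762 - 1.56·339 = 233.

P* ≈ 339, Q* ≈ 233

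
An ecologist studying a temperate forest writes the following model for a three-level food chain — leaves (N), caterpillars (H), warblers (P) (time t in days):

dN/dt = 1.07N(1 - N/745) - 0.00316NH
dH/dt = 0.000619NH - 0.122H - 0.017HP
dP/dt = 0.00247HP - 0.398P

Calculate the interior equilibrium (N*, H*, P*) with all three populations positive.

From dP/dt = 0: 0.00247H* = 0.398, so H* = 161.
From dN/dt = 0: 1.07(1 - N*/745) = 0.00316·161, giving N* = 745·(1 - 0.476) = 390.
From dH/dt = 0: 0.000619·390 - 0.122 = 0.017P*, so P* = 0.12/0.017 = 7.04.

N* ≈ 390, H* ≈ 161, P* ≈ 7.04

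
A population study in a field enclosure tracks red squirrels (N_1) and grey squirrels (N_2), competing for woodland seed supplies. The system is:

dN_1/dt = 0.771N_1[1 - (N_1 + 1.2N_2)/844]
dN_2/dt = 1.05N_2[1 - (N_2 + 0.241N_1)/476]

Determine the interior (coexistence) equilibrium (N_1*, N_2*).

Setting both brackets to zero gives the nullclines N_1 + 1.2N_2 = 844 and 0.241N_1 + N_2 = 476.
Substituting N_2 = 476 - 0.241N_1 into the first: N_1(1 - 1.2·0.241) = 844 - 1.2·476.
So N_1* = 273/0.711 = 384, and then N_2* = 476 - 0.241·384 = 384.

N_1* ≈ 384, N_2* ≈ 384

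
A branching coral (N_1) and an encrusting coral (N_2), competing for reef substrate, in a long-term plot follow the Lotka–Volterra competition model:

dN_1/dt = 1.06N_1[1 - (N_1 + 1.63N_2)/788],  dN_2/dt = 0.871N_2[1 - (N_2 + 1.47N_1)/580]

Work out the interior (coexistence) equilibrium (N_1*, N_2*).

N_1* ≈ 113, N_2* ≈ 414

Setting both brackets to zero gives the nullclines N_1 + 1.63N_2 = 788 and 1.47N_1 + N_2 = 580.
Substituting N_2 = 580 - 1.47N_1 into the first: N_1(1 - 1.63·1.47) = 788 - 1.63·580.
So N_1* = -157/-1.4 = 113, and then N_2* = 580 - 1.47·113 = 414.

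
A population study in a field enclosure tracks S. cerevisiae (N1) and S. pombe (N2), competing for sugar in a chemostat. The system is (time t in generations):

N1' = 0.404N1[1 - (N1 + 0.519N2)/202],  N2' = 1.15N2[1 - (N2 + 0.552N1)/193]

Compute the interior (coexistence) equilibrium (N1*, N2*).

N1* ≈ 143, N2* ≈ 114

Setting both brackets to zero gives the nullclines N1 + 0.519N2 = 202 and 0.552N1 + N2 = 193.
Substituting N2 = 193 - 0.552N1 into the first: N1(1 - 0.519·0.552) = 202 - 0.519·193.
So N1* = 102/0.714 = 143, and then N2* = 193 - 0.552·143 = 114.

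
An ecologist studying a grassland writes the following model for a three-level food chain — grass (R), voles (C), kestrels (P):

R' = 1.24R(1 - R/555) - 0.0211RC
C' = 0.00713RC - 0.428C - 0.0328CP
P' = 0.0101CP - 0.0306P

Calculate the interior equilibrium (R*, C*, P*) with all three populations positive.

From dP/dt = 0: 0.0101C* = 0.0306, so C* = 3.03.
From dR/dt = 0: 1.24(1 - R*/555) = 0.0211·3.03, giving R* = 555·(1 - 0.0516) = 526.
From dC/dt = 0: 0.00713·526 - 0.428 = 0.0328P*, so P* = 3.33/0.0328 = 101.

R* ≈ 526, C* ≈ 3.03, P* ≈ 101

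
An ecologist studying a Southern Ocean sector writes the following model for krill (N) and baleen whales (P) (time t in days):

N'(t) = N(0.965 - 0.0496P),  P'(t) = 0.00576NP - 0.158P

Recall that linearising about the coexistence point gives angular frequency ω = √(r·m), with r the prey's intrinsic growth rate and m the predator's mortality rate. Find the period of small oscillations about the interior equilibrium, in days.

T ≈ 16.1 days

Here r = 0.965 and m = 0.158, so r·m = 0.152.
ω = √0.152 = 0.39 per day, hence T = 2π/ω ≈ 16.1 days.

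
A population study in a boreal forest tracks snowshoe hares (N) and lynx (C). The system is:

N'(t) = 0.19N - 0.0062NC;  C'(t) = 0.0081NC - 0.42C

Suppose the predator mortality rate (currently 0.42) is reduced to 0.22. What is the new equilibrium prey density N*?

N* ≈ 27.2

At the interior fixed point, setting dC/dt = 0 with C > 0 fixes N* = (predator death rate)/(NC coefficient) — independent of the other coefficients.
With the change, N* = 0.22/0.0081 = 27.2; it falls from 51.9.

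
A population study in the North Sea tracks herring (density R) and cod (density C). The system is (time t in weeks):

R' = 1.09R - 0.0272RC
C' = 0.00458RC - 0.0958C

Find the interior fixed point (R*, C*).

R* ≈ 20.9, C* ≈ 40.1

Set dC/dt = 0 with C > 0: 0.00458R - 0.0958 = 0, so R* = 0.0958/0.00458 = 20.9.
Set dR/dt = 0 with R > 0: 1.09 - 0.0272C = 0, so C* = 1.09/0.0272 = 40.1.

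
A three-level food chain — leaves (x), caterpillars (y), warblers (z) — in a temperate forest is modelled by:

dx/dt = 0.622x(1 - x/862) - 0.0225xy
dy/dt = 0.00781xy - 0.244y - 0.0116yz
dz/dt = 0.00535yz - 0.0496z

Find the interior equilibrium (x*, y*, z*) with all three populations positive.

From dz/dt = 0: 0.00535y* = 0.0496, so y* = 9.27.
From dx/dt = 0: 0.622(1 - x*/862) = 0.0225·9.27, giving x* = 862·(1 - 0.335) = 573.
From dy/dt = 0: 0.00781·573 - 0.244 = 0.0116z*, so z* = 4.23/0.0116 = 365.

x* ≈ 573, y* ≈ 9.27, z* ≈ 365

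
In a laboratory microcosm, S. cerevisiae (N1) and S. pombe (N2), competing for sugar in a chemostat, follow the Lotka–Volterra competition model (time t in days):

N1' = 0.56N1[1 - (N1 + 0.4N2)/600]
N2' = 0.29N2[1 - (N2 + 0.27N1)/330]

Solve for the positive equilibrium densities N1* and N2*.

N1* ≈ 525, N2* ≈ 188

Setting both brackets to zero gives the nullclines N1 + 0.4N2 = 600 and 0.27N1 + N2 = 330.
Substituting N2 = 330 - 0.27N1 into the first: N1(1 - 0.4·0.27) = 600 - 0.4·330.
So N1* = 468/0.892 = 525, and then N2* = 330 - 0.27·525 = 188.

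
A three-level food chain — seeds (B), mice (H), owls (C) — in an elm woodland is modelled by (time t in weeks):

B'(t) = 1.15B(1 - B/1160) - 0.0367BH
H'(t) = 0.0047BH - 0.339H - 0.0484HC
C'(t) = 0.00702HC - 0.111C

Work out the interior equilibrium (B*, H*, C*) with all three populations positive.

From dC/dt = 0: 0.00702H* = 0.111, so H* = 15.8.
From dB/dt = 0: 1.15(1 - B*/1160) = 0.0367·15.8, giving B* = 1160·(1 - 0.505) = 575.
From dH/dt = 0: 0.0047·575 - 0.339 = 0.0484C*, so C* = 2.36/0.0484 = 48.8.

B* ≈ 575, H* ≈ 15.8, C* ≈ 48.8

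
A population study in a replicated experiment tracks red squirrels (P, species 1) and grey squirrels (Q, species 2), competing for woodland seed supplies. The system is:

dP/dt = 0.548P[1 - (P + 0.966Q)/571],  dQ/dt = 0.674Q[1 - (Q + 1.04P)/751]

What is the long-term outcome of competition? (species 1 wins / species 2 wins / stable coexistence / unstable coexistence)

species 2 excludes species 1

Compare the nullcline intercepts: K1/α12 = 571/0.966 = 591 < K2 = 751; K2/α21 = 751/1.04 = 722 > K1 = 571.
Since the inequalities point opposite ways, species 2 can invade but species 1 cannot.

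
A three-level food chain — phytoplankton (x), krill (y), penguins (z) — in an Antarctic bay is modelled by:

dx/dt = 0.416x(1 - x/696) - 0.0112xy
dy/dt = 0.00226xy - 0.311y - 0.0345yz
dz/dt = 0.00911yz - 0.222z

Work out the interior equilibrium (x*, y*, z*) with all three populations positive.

x* ≈ 239, y* ≈ 24.4, z* ≈ 6.67

From dz/dt = 0: 0.00911y* = 0.222, so y* = 24.4.
From dx/dt = 0: 0.416(1 - x*/696) = 0.0112·24.4, giving x* = 696·(1 - 0.656) = 239.
From dy/dt = 0: 0.00226·239 - 0.311 = 0.0345z*, so z* = 0.23/0.0345 = 6.67.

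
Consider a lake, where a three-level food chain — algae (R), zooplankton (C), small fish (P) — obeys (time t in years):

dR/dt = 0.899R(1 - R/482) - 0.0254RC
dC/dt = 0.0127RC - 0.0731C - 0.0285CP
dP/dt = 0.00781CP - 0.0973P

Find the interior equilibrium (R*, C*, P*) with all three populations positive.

From dP/dt = 0: 0.00781C* = 0.0973, so C* = 12.5.
From dR/dt = 0: 0.899(1 - R*/482) = 0.0254·12.5, giving R* = 482·(1 - 0.352) = 312.
From dC/dt = 0: 0.0127·312 - 0.0731 = 0.0285P*, so P* = 3.89/0.0285 = 137.

R* ≈ 312, C* ≈ 12.5, P* ≈ 137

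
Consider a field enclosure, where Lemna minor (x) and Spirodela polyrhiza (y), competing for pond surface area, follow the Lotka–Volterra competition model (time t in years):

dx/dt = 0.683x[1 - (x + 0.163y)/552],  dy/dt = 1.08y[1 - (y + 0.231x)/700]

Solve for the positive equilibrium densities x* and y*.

Setting both brackets to zero gives the nullclines x + 0.163y = 552 and 0.231x + y = 700.
Substituting y = 700 - 0.231x into the first: x(1 - 0.163·0.231) = 552 - 0.163·700.
So x* = 438/0.962 = 455, and then y* = 700 - 0.231·455 = 595.

x* ≈ 455, y* ≈ 595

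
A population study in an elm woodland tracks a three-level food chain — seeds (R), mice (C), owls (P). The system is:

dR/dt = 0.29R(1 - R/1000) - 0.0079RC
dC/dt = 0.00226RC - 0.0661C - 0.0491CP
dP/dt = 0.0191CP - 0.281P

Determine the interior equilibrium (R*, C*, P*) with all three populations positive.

R* ≈ 599, C* ≈ 14.7, P* ≈ 26.2

From dP/dt = 0: 0.0191C* = 0.281, so C* = 14.7.
From dR/dt = 0: 0.29(1 - R*/1000) = 0.0079·14.7, giving R* = 1000·(1 - 0.401) = 599.
From dC/dt = 0: 0.00226·599 - 0.0661 = 0.0491P*, so P* = 1.29/0.0491 = 26.2.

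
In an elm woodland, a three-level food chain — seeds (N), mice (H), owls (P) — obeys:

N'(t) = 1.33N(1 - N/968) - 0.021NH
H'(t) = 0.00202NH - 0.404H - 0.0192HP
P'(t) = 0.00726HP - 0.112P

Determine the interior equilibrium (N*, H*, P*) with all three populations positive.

From dP/dt = 0: 0.00726H* = 0.112, so H* = 15.4.
From dN/dt = 0: 1.33(1 - N*/968) = 0.021·15.4, giving N* = 968·(1 - 0.244) = 732.
From dH/dt = 0: 0.00202·732 - 0.404 = 0.0192P*, so P* = 1.08/0.0192 = 56.

N* ≈ 732, H* ≈ 15.4, P* ≈ 56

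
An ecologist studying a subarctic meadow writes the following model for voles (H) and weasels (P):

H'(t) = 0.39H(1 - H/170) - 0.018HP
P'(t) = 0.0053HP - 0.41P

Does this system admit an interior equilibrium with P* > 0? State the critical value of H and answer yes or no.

Threshold H = 77.4; K > 77.4, so yes, the predator persists.

The predator equation gives dP/dt > 0 only when H > 0.41/0.0053 = 77.4.
Without the predator, H → K = 170. Since 170 > 77.4, the predator can invade and persist.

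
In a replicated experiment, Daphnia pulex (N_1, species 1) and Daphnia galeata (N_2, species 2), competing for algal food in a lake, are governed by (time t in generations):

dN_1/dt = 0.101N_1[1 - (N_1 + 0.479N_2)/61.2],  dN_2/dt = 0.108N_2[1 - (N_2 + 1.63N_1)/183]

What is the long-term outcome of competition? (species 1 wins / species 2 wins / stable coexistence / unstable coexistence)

Compare the nullcline intercepts: K1/α12 = 61.2/0.479 = 128 < K2 = 183; K2/α21 = 183/1.63 = 112 > K1 = 61.2.
Since the inequalities point opposite ways, species 2 can invade but species 1 cannot.

species 2 excludes species 1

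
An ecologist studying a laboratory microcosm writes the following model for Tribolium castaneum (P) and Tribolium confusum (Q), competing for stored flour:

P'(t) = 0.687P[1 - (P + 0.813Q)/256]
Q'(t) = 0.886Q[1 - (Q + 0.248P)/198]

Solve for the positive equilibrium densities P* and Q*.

P* ≈ 119, Q* ≈ 168

Setting both brackets to zero gives the nullclines P + 0.813Q = 256 and 0.248P + Q = 198.
Substituting Q = 198 - 0.248P into the first: P(1 - 0.813·0.248) = 256 - 0.813·198.
So P* = 95/0.798 = 119, and then Q* = 198 - 0.248·119 = 168.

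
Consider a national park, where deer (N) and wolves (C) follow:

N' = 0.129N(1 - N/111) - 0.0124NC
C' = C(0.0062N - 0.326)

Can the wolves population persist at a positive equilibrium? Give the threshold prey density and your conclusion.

The predator equation gives dC/dt > 0 only when N > 0.326/0.0062 = 52.6.
Without the predator, N → K = 111. Since 111 > 52.6, the predator can invade and persist.

Threshold N = 52.6; K > 52.6, so yes, the predator persists.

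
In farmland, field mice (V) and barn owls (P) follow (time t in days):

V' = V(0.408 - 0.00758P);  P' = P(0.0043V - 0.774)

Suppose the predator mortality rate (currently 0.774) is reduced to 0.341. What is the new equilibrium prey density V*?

V* ≈ 79.3

At the interior fixed point, setting dP/dt = 0 with P > 0 fixes V* = (predator death rate)/(VP coefficient) — independent of the other coefficients.
With the change, V* = 0.341/0.0043 = 79.3; it falls from 180.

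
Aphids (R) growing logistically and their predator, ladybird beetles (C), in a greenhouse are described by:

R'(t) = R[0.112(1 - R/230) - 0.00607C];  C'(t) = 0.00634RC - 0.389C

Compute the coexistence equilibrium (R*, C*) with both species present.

R* ≈ 61.4, C* ≈ 13.5

From dC/dt = 0 with C > 0: 0.00634R* = 0.389, so R* = 61.4.
Substitute into dR/dt = 0: 0.112(1 - 61.4/230) = 0.00607C*.
The bracket is 0.733, giving C* = 0.0821/0.00607 = 13.5.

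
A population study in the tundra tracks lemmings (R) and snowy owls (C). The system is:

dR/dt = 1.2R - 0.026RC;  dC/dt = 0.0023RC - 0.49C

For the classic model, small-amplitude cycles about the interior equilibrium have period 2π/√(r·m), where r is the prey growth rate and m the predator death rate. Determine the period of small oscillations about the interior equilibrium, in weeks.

T ≈ 8.19 weeks

Here r = 1.2 and m = 0.49, so r·m = 0.588.
ω = √0.588 = 0.767 per week, hence T = 2π/ω ≈ 8.19 weeks.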